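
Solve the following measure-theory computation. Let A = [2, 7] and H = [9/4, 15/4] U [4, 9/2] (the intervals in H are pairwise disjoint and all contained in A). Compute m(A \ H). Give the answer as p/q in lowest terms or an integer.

The ambient interval has length m(A) = 7 - 2 = 5.
Since the holes are disjoint and sit inside A, by finite additivity
  m(H) = sum_i (b_i - a_i), and m(A \ H) = m(A) - m(H).
Computing the hole measures:
  m(H_1) = 15/4 - 9/4 = 3/2.
  m(H_2) = 9/2 - 4 = 1/2.
Summed: m(H) = 3/2 + 1/2 = 2.
So m(A \ H) = 5 - 2 = 3.

3


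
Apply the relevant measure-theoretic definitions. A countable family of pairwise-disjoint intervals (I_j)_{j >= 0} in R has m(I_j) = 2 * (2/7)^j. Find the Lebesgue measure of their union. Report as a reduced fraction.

By countable additivity of the Lebesgue measure on pairwise disjoint measurable sets,
  m(union_{j >= 0} I_j) = sum_{j >= 0} m(I_j) = sum_{j >= 0} a * r^j,
  with a = 2 and r = 2/7.
Since 0 < r = 2/7 < 1, the geometric series converges:
  sum_{j >= 0} a * r^j = a / (1 - r).
  = 2 / (1 - 2/7)
  = 2 / (5/7)
  = 14/5.

14/5


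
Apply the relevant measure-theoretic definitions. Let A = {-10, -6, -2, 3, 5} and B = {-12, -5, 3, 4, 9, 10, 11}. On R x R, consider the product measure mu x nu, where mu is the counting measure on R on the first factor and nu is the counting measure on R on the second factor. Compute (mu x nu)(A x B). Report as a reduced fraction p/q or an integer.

For a measurable rectangle A x B, the product measure satisfies
  (mu x nu)(A x B) = mu(A) * nu(B).
  mu(A) = 5.
  nu(B) = 7.
  (mu x nu)(A x B) = 5 * 7 = 35.

35


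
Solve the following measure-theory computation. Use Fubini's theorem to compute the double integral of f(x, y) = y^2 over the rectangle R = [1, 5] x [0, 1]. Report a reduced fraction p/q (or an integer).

f(x, y) is a tensor product of a function of x and a function of y, and both factors are bounded continuous (hence Lebesgue integrable) on the rectangle, so Fubini's theorem applies:
  integral_R f d(m x m) = (integral_a1^b1 1 dx) * (integral_a2^b2 y^2 dy).
Inner integral in x: integral_{1}^{5} 1 dx = (5^1 - 1^1)/1
  = 4.
Inner integral in y: integral_{0}^{1} y^2 dy = (1^3 - 0^3)/3
  = 1/3.
Product: (4) * (1/3) = 4/3.

4/3


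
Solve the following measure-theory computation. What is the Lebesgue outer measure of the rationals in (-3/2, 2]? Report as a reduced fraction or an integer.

The set Q cap (-3/2, 2] is countable (a subset of the countable set Q). Lebesgue outer measure of any countable set is 0: each singleton {q} has m*({q}) = 0, and by countable subadditivity m*(union_k {q_k}) <= sum_k m*({q_k}) = sum_k 0 = 0. The reverse inequality m*(E) >= 0 is automatic. So m*(Q cap (-3/2, 2]) = 0.

0


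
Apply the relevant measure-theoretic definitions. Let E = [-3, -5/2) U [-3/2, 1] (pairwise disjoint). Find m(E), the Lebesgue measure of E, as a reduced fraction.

For pairwise disjoint intervals, m(union_i I_i) = sum_i m(I_i),
and m is invariant under swapping open/closed endpoints (single points have measure 0).
So m(E) = sum_i (b_i - a_i).
  I_1 has length -5/2 - (-3) = 1/2.
  I_2 has length 1 - (-3/2) = 5/2.
Summing:
  m(E) = 1/2 + 5/2 = 3.

3


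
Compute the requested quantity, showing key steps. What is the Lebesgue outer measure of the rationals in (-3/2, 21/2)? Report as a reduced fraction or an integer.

E = Q cap (-3/2, 21/2) is a subset of Q, which is countable. Enumerate Q = {q_1, q_2, ...}; for any eps > 0, cover q_k by the open interval (q_k - eps/2^(k+1), q_k + eps/2^(k+1)), of length eps/2^k. The total cover length is sum_{k>=1} eps/2^k = eps. Hence m*(E) <= m*(Q) <= eps for every eps > 0, and since outer measure is non-negative, m*(E) = 0.

0


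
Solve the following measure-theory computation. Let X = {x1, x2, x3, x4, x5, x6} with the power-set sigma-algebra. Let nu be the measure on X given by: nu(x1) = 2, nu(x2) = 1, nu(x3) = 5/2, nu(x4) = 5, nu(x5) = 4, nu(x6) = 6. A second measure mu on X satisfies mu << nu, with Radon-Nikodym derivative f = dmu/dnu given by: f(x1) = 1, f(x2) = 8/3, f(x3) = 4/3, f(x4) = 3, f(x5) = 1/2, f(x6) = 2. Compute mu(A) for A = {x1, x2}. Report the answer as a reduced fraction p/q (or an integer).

By the defining property of the Radon-Nikodym derivative, for every measurable set A,
  mu(A) = integral_A f dnu.
Since nu is a discrete measure concentrated on the atoms of X, the integral over A reduces to the sum
  mu(A) = sum_{x in A} f(x) * nu({x}).
Computing each term:
  x1: f(x1) * nu(x1) = 1 * 2 = 2.
  x2: f(x2) * nu(x2) = 8/3 * 1 = 8/3.
Summing: mu(A) = 2 + 8/3 = 14/3.

14/3


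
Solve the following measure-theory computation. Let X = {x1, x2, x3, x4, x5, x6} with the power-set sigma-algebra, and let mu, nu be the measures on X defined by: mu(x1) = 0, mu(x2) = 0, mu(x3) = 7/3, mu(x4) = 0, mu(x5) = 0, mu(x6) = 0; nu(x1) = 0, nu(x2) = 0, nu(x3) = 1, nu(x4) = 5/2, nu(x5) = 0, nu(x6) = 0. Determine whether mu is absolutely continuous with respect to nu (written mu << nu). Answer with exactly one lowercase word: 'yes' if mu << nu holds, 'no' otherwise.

mu << nu means: every nu-null measurable set is also mu-null; equivalently, for every atom x, if nu({x}) = 0 then mu({x}) = 0.
Checking each atom:
  x1: nu = 0, mu = 0 -> consistent with mu << nu.
  x2: nu = 0, mu = 0 -> consistent with mu << nu.
  x3: nu = 1 > 0 -> no constraint.
  x4: nu = 5/2 > 0 -> no constraint.
  x5: nu = 0, mu = 0 -> consistent with mu << nu.
  x6: nu = 0, mu = 0 -> consistent with mu << nu.
No atom violates the condition. Therefore mu << nu.

yes


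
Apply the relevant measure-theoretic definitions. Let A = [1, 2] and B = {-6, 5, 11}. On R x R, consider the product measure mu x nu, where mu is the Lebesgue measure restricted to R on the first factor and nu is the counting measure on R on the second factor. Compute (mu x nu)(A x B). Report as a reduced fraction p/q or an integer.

For a measurable rectangle A x B, the product measure satisfies
  (mu x nu)(A x B) = mu(A) * nu(B).
  mu(A) = 1.
  nu(B) = 3.
  (mu x nu)(A x B) = 1 * 3 = 3.

3


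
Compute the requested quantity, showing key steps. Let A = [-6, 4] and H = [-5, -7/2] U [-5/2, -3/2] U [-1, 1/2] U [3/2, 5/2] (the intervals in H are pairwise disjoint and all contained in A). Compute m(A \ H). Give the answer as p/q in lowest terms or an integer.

The ambient interval has length m(A) = 4 - (-6) = 10.
Since the holes are disjoint and sit inside A, by finite additivity
  m(H) = sum_i (b_i - a_i), and m(A \ H) = m(A) - m(H).
Computing the hole measures:
  m(H_1) = -7/2 - (-5) = 3/2.
  m(H_2) = -3/2 - (-5/2) = 1.
  m(H_3) = 1/2 - (-1) = 3/2.
  m(H_4) = 5/2 - 3/2 = 1.
Summed: m(H) = 3/2 + 1 + 3/2 + 1 = 5.
So m(A \ H) = 10 - 5 = 5.

5


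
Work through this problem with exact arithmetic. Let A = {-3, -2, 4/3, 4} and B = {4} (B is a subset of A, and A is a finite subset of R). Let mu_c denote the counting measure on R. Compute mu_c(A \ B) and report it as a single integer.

Counting measure assigns mu_c(E) = |E| (number of elements) when E is finite. For B subset A, A \ B is the set of elements of A not in B, so |A \ B| = |A| - |B|.
|A| = 4, |B| = 1, so mu_c(A \ B) = 4 - 1 = 3.

3


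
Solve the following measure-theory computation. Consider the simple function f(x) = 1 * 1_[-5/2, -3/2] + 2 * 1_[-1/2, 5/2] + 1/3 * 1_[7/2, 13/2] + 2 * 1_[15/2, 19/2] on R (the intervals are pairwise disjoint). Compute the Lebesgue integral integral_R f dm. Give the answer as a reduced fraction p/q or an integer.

For a simple function f = sum_i c_i * 1_{A_i} with disjoint A_i,
  integral f dm = sum_i c_i * m(A_i).
Lengths of the A_i:
  m(A_1) = -3/2 - (-5/2) = 1.
  m(A_2) = 5/2 - (-1/2) = 3.
  m(A_3) = 13/2 - 7/2 = 3.
  m(A_4) = 19/2 - 15/2 = 2.
Contributions c_i * m(A_i):
  (1) * (1) = 1.
  (2) * (3) = 6.
  (1/3) * (3) = 1.
  (2) * (2) = 4.
Total: 1 + 6 + 1 + 4 = 12.

12


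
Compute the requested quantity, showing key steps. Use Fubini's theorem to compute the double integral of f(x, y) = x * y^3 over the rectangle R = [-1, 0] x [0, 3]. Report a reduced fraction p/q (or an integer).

f(x, y) is a tensor product of a function of x and a function of y, and both factors are bounded continuous (hence Lebesgue integrable) on the rectangle, so Fubini's theorem applies:
  integral_R f d(m x m) = (integral_a1^b1 x dx) * (integral_a2^b2 y^3 dy).
Inner integral in x: integral_{-1}^{0} x dx = (0^2 - (-1)^2)/2
  = -1/2.
Inner integral in y: integral_{0}^{3} y^3 dy = (3^4 - 0^4)/4
  = 81/4.
Product: (-1/2) * (81/4) = -81/8.

-81/8


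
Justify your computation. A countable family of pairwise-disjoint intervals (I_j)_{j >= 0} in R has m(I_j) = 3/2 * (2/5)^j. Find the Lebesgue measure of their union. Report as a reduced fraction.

By countable additivity of the Lebesgue measure on pairwise disjoint measurable sets,
  m(union_{j >= 0} I_j) = sum_{j >= 0} m(I_j) = sum_{j >= 0} a * r^j,
  with a = 3/2 and r = 2/5.
Since 0 < r = 2/5 < 1, the geometric series converges:
  sum_{j >= 0} a * r^j = a / (1 - r).
  = 3/2 / (1 - 2/5)
  = 3/2 / (3/5)
  = 5/2.

5/2


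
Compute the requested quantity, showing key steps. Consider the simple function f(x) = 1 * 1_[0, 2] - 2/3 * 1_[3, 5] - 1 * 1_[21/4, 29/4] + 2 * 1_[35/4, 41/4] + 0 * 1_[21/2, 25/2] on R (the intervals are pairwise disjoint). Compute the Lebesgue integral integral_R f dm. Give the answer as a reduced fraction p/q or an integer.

For a simple function f = sum_i c_i * 1_{A_i} with disjoint A_i,
  integral f dm = sum_i c_i * m(A_i).
Lengths of the A_i:
  m(A_1) = 2 - 0 = 2.
  m(A_2) = 5 - 3 = 2.
  m(A_3) = 29/4 - 21/4 = 2.
  m(A_4) = 41/4 - 35/4 = 3/2.
  m(A_5) = 25/2 - 21/2 = 2.
Contributions c_i * m(A_i):
  (1) * (2) = 2.
  (-2/3) * (2) = -4/3.
  (-1) * (2) = -2.
  (2) * (3/2) = 3.
  (0) * (2) = 0.
Total: 2 - 4/3 - 2 + 3 + 0 = 5/3.

5/3


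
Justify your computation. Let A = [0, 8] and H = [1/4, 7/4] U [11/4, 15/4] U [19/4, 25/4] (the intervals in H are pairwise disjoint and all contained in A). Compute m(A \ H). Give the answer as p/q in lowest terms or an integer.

The ambient interval has length m(A) = 8 - 0 = 8.
Since the holes are disjoint and sit inside A, by finite additivity
  m(H) = sum_i (b_i - a_i), and m(A \ H) = m(A) - m(H).
Computing the hole measures:
  m(H_1) = 7/4 - 1/4 = 3/2.
  m(H_2) = 15/4 - 11/4 = 1.
  m(H_3) = 25/4 - 19/4 = 3/2.
Summed: m(H) = 3/2 + 1 + 3/2 = 4.
So m(A \ H) = 8 - 4 = 4.

4


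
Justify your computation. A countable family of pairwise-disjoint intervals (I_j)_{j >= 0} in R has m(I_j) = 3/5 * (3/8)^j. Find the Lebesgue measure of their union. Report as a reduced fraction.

By countable additivity of the Lebesgue measure on pairwise disjoint measurable sets,
  m(union_{j >= 0} I_j) = sum_{j >= 0} m(I_j) = sum_{j >= 0} a * r^j,
  with a = 3/5 and r = 3/8.
Since 0 < r = 3/8 < 1, the geometric series converges:
  sum_{j >= 0} a * r^j = a / (1 - r).
  = 3/5 / (1 - 3/8)
  = 3/5 / (5/8)
  = 24/25.

24/25


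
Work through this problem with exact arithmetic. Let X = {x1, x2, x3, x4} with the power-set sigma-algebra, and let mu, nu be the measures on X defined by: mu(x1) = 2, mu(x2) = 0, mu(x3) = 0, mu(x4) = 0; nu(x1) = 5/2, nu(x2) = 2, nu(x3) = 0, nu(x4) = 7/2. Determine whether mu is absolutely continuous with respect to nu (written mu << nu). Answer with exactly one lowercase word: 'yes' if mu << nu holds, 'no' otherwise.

mu << nu means: every nu-null measurable set is also mu-null; equivalently, for every atom x, if nu({x}) = 0 then mu({x}) = 0.
Checking each atom:
  x1: nu = 5/2 > 0 -> no constraint.
  x2: nu = 2 > 0 -> no constraint.
  x3: nu = 0, mu = 0 -> consistent with mu << nu.
  x4: nu = 7/2 > 0 -> no constraint.
No atom violates the condition. Therefore mu << nu.

yes


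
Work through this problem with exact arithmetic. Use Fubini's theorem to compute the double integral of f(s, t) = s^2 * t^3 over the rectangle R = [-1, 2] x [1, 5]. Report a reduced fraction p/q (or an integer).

f(s, t) is a tensor product of a function of s and a function of t, and both factors are bounded continuous (hence Lebesgue integrable) on the rectangle, so Fubini's theorem applies:
  integral_R f d(m x m) = (integral_a1^b1 s^2 ds) * (integral_a2^b2 t^3 dt).
Inner integral in s: integral_{-1}^{2} s^2 ds = (2^3 - (-1)^3)/3
  = 3.
Inner integral in t: integral_{1}^{5} t^3 dt = (5^4 - 1^4)/4
  = 156.
Product: (3) * (156) = 468.

468


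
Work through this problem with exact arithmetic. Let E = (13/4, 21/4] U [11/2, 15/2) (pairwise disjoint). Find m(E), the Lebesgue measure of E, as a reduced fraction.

For pairwise disjoint intervals, m(union_i I_i) = sum_i m(I_i),
and m is invariant under swapping open/closed endpoints (single points have measure 0).
So m(E) = sum_i (b_i - a_i).
  I_1 has length 21/4 - 13/4 = 2.
  I_2 has length 15/2 - 11/2 = 2.
Summing:
  m(E) = 2 + 2 = 4.

4


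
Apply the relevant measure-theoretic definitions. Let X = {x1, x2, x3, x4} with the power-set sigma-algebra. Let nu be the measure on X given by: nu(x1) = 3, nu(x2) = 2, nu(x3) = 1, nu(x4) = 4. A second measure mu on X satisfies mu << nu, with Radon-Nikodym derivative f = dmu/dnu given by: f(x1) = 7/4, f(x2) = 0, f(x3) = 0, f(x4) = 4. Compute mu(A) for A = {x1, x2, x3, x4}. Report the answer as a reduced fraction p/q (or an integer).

By the defining property of the Radon-Nikodym derivative, for every measurable set A,
  mu(A) = integral_A f dnu.
Since nu is a discrete measure concentrated on the atoms of X, the integral over A reduces to the sum
  mu(A) = sum_{x in A} f(x) * nu({x}).
Computing each term:
  x1: f(x1) * nu(x1) = 7/4 * 3 = 21/4.
  x2: f(x2) * nu(x2) = 0 * 2 = 0.
  x3: f(x3) * nu(x3) = 0 * 1 = 0.
  x4: f(x4) * nu(x4) = 4 * 4 = 16.
Summing: mu(A) = 21/4 + 0 + 0 + 16 = 85/4.

85/4


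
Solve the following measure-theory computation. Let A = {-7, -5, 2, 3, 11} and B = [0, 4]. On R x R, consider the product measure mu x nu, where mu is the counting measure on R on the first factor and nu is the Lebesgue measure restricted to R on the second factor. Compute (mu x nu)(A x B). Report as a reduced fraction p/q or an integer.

For a measurable rectangle A x B, the product measure satisfies
  (mu x nu)(A x B) = mu(A) * nu(B).
  mu(A) = 5.
  nu(B) = 4.
  (mu x nu)(A x B) = 5 * 4 = 20.

20


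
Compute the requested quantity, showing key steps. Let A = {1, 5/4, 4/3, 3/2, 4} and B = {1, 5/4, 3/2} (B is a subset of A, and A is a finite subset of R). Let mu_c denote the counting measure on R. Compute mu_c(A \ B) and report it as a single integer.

Counting measure assigns mu_c(E) = |E| (number of elements) when E is finite. For B subset A, A \ B is the set of elements of A not in B, so |A \ B| = |A| - |B|.
|A| = 5, |B| = 3, so mu_c(A \ B) = 5 - 3 = 2.

2


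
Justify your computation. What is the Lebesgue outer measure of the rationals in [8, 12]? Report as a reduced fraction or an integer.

Q cap [8, 12] is countable; list its elements as q_1, q_2, ... . Fix eps > 0 and cover the k-th point by an interval of length eps * 2^(-k). The cover has total length eps * sum_{k>=1} 2^(-k) = eps, so by definition of outer measure m*(Q cap [8, 12]) <= eps. Since eps was arbitrary and m* >= 0, the outer measure is 0.

0


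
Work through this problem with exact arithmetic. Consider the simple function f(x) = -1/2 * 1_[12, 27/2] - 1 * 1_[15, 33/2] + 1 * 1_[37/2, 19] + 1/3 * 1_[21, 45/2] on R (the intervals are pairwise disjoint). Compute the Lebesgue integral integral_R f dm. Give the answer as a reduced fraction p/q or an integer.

For a simple function f = sum_i c_i * 1_{A_i} with disjoint A_i,
  integral f dm = sum_i c_i * m(A_i).
Lengths of the A_i:
  m(A_1) = 27/2 - 12 = 3/2.
  m(A_2) = 33/2 - 15 = 3/2.
  m(A_3) = 19 - 37/2 = 1/2.
  m(A_4) = 45/2 - 21 = 3/2.
Contributions c_i * m(A_i):
  (-1/2) * (3/2) = -3/4.
  (-1) * (3/2) = -3/2.
  (1) * (1/2) = 1/2.
  (1/3) * (3/2) = 1/2.
Total: -3/4 - 3/2 + 1/2 + 1/2 = -5/4.

-5/4


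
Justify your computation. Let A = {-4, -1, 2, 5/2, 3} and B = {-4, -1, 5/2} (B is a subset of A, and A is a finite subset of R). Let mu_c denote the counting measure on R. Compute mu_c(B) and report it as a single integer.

Counting measure assigns mu_c(E) = |E| (number of elements) when E is finite.
B has 3 element(s), so mu_c(B) = 3.

3


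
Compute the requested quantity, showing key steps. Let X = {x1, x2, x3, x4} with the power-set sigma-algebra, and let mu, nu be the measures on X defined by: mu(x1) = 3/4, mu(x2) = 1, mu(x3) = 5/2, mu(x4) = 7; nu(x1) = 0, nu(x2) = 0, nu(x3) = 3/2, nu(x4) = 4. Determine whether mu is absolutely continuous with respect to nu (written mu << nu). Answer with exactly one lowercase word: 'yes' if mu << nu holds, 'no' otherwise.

mu << nu means: every nu-null measurable set is also mu-null; equivalently, for every atom x, if nu({x}) = 0 then mu({x}) = 0.
Checking each atom:
  x1: nu = 0, mu = 3/4 > 0 -> violates mu << nu.
  x2: nu = 0, mu = 1 > 0 -> violates mu << nu.
  x3: nu = 3/2 > 0 -> no constraint.
  x4: nu = 4 > 0 -> no constraint.
The atom(s) x1, x2 violate the condition (nu = 0 but mu > 0). Therefore mu is NOT absolutely continuous w.r.t. nu.

no


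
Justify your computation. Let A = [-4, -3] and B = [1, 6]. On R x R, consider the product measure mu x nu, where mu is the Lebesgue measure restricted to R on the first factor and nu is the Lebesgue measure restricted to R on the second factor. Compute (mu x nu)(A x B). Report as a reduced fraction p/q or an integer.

For a measurable rectangle A x B, the product measure satisfies
  (mu x nu)(A x B) = mu(A) * nu(B).
  mu(A) = 1.
  nu(B) = 5.
  (mu x nu)(A x B) = 1 * 5 = 5.

5


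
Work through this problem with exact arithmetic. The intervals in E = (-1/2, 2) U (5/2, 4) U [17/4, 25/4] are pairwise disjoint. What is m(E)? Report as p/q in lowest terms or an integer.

For pairwise disjoint intervals, m(union_i I_i) = sum_i m(I_i),
and m is invariant under swapping open/closed endpoints (single points have measure 0).
So m(E) = sum_i (b_i - a_i).
  I_1 has length 2 - (-1/2) = 5/2.
  I_2 has length 4 - 5/2 = 3/2.
  I_3 has length 25/4 - 17/4 = 2.
Summing:
  m(E) = 5/2 + 3/2 + 2 = 6.

6


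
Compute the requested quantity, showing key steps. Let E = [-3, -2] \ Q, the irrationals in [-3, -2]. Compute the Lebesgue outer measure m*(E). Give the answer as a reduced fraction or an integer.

The interval I = [-3, -2] has m(I) = -2 - (-3) = 1 (endpoints are measure-zero, so open/closed/half-open agree). Write I = (I cap Q) u (I \ Q). The rationals in I are countable, so m*(I cap Q) = 0 (cover each rational by intervals whose total length is arbitrarily small). By countable subadditivity m*(I) <= m*(I cap Q) + m*(I \ Q), hence m*(I \ Q) >= m(I) = 1. The reverse inequality m*(I \ Q) <= m*(I) = 1 is trivial since (I \ Q) is a subset of I. Therefore m*(I \ Q) = 1.

1


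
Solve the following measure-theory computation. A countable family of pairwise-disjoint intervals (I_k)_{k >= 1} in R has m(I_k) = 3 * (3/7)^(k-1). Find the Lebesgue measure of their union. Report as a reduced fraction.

By countable additivity of the Lebesgue measure on pairwise disjoint measurable sets,
  m(union_{k >= 1} I_k) = sum_{k >= 1} m(I_k) = sum_{k >= 1} a * r^(k-1),
  with a = 3 and r = 3/7.
Since 0 < r = 3/7 < 1, the geometric series converges:
  sum_{k >= 1} a * r^(k-1) = a / (1 - r).
  = 3 / (1 - 3/7)
  = 3 / (4/7)
  = 21/4.

21/4


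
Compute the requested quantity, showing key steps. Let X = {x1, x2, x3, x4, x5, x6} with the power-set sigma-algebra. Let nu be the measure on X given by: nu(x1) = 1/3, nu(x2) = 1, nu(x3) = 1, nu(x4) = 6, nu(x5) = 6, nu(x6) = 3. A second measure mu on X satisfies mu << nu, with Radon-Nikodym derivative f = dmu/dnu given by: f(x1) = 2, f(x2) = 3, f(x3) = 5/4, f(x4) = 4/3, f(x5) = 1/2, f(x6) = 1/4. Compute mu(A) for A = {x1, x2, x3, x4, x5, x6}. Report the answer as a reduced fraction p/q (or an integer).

By the defining property of the Radon-Nikodym derivative, for every measurable set A,
  mu(A) = integral_A f dnu.
Since nu is a discrete measure concentrated on the atoms of X, the integral over A reduces to the sum
  mu(A) = sum_{x in A} f(x) * nu({x}).
Computing each term:
  x1: f(x1) * nu(x1) = 2 * 1/3 = 2/3.
  x2: f(x2) * nu(x2) = 3 * 1 = 3.
  x3: f(x3) * nu(x3) = 5/4 * 1 = 5/4.
  x4: f(x4) * nu(x4) = 4/3 * 6 = 8.
  x5: f(x5) * nu(x5) = 1/2 * 6 = 3.
  x6: f(x6) * nu(x6) = 1/4 * 3 = 3/4.
Summing: mu(A) = 2/3 + 3 + 5/4 + 8 + 3 + 3/4 = 50/3.

50/3


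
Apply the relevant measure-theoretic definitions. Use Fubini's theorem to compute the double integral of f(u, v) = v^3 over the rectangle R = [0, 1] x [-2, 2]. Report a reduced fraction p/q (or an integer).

f(u, v) is a tensor product of a function of u and a function of v, and both factors are bounded continuous (hence Lebesgue integrable) on the rectangle, so Fubini's theorem applies:
  integral_R f d(m x m) = (integral_a1^b1 1 du) * (integral_a2^b2 v^3 dv).
Inner integral in u: integral_{0}^{1} 1 du = (1^1 - 0^1)/1
  = 1.
Inner integral in v: integral_{-2}^{2} v^3 dv = (2^4 - (-2)^4)/4
  = 0.
Product: (1) * (0) = 0.

0


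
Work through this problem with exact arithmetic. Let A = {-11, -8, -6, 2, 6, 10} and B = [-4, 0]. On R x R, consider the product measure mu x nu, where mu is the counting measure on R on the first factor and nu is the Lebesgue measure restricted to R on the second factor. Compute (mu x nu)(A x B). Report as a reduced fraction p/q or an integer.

For a measurable rectangle A x B, the product measure satisfies
  (mu x nu)(A x B) = mu(A) * nu(B).
  mu(A) = 6.
  nu(B) = 4.
  (mu x nu)(A x B) = 6 * 4 = 24.

24


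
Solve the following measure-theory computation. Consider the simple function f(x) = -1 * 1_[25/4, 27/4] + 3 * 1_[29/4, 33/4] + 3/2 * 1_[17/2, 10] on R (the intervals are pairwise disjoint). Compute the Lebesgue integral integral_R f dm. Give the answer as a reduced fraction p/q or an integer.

For a simple function f = sum_i c_i * 1_{A_i} with disjoint A_i,
  integral f dm = sum_i c_i * m(A_i).
Lengths of the A_i:
  m(A_1) = 27/4 - 25/4 = 1/2.
  m(A_2) = 33/4 - 29/4 = 1.
  m(A_3) = 10 - 17/2 = 3/2.
Contributions c_i * m(A_i):
  (-1) * (1/2) = -1/2.
  (3) * (1) = 3.
  (3/2) * (3/2) = 9/4.
Total: -1/2 + 3 + 9/4 = 19/4.

19/4


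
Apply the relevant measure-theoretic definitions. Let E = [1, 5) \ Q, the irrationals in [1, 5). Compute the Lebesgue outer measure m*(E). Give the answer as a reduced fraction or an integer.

The interval I = [1, 5) has m(I) = 5 - 1 = 4 (endpoints are measure-zero, so open/closed/half-open agree). Write I = (I cap Q) u (I \ Q). The rationals in I are countable, so m*(I cap Q) = 0 (cover each rational by intervals whose total length is arbitrarily small). By countable subadditivity m*(I) <= m*(I cap Q) + m*(I \ Q), hence m*(I \ Q) >= m(I) = 4. The reverse inequality m*(I \ Q) <= m*(I) = 4 is trivial since (I \ Q) is a subset of I. Therefore m*(I \ Q) = 4.

4


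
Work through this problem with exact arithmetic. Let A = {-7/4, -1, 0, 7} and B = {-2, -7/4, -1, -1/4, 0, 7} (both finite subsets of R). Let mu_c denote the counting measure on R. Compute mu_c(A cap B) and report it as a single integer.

Counting measure on a finite set equals cardinality. mu_c(A cap B) = |A cap B| (elements appearing in both).
Enumerating the elements of A that also lie in B gives 4 element(s).
So mu_c(A cap B) = 4.

4


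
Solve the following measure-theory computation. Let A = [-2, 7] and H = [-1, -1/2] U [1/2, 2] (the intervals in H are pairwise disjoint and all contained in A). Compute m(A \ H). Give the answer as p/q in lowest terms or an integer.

The ambient interval has length m(A) = 7 - (-2) = 9.
Since the holes are disjoint and sit inside A, by finite additivity
  m(H) = sum_i (b_i - a_i), and m(A \ H) = m(A) - m(H).
Computing the hole measures:
  m(H_1) = -1/2 - (-1) = 1/2.
  m(H_2) = 2 - 1/2 = 3/2.
Summed: m(H) = 1/2 + 3/2 = 2.
So m(A \ H) = 9 - 2 = 7.

7


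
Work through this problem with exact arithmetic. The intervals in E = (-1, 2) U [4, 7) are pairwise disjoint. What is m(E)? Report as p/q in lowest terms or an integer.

For pairwise disjoint intervals, m(union_i I_i) = sum_i m(I_i),
and m is invariant under swapping open/closed endpoints (single points have measure 0).
So m(E) = sum_i (b_i - a_i).
  I_1 has length 2 - (-1) = 3.
  I_2 has length 7 - 4 = 3.
Summing:
  m(E) = 3 + 3 = 6.

6


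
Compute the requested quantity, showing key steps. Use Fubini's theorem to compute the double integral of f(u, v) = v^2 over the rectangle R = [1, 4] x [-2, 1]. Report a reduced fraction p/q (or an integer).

f(u, v) is a tensor product of a function of u and a function of v, and both factors are bounded continuous (hence Lebesgue integrable) on the rectangle, so Fubini's theorem applies:
  integral_R f d(m x m) = (integral_a1^b1 1 du) * (integral_a2^b2 v^2 dv).
Inner integral in u: integral_{1}^{4} 1 du = (4^1 - 1^1)/1
  = 3.
Inner integral in v: integral_{-2}^{1} v^2 dv = (1^3 - (-2)^3)/3
  = 3.
Product: (3) * (3) = 9.

9


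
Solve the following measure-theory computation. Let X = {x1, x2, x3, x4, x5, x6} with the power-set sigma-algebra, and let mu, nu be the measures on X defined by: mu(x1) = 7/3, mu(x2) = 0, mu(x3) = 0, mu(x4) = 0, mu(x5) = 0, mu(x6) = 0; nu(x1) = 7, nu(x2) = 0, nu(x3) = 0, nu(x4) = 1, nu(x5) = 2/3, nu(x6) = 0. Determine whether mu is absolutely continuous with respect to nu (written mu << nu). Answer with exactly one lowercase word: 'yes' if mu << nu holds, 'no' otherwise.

mu << nu means: every nu-null measurable set is also mu-null; equivalently, for every atom x, if nu({x}) = 0 then mu({x}) = 0.
Checking each atom:
  x1: nu = 7 > 0 -> no constraint.
  x2: nu = 0, mu = 0 -> consistent with mu << nu.
  x3: nu = 0, mu = 0 -> consistent with mu << nu.
  x4: nu = 1 > 0 -> no constraint.
  x5: nu = 2/3 > 0 -> no constraint.
  x6: nu = 0, mu = 0 -> consistent with mu << nu.
No atom violates the condition. Therefore mu << nu.

yes


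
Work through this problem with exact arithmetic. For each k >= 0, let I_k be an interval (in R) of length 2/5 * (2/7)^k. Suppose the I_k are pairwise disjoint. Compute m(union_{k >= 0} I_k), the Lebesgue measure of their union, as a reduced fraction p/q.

By countable additivity of the Lebesgue measure on pairwise disjoint measurable sets,
  m(union_{k >= 0} I_k) = sum_{k >= 0} m(I_k) = sum_{k >= 0} a * r^k,
  with a = 2/5 and r = 2/7.
Since 0 < r = 2/7 < 1, the geometric series converges:
  sum_{k >= 0} a * r^k = a / (1 - r).
  = 2/5 / (1 - 2/7)
  = 2/5 / (5/7)
  = 14/25.

14/25


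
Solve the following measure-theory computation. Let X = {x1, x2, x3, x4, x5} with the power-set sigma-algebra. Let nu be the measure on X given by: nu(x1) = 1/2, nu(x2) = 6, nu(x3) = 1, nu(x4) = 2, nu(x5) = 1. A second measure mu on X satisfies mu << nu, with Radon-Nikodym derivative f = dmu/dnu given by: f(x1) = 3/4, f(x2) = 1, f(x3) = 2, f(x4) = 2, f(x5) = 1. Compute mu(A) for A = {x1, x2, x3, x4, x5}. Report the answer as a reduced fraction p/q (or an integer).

By the defining property of the Radon-Nikodym derivative, for every measurable set A,
  mu(A) = integral_A f dnu.
Since nu is a discrete measure concentrated on the atoms of X, the integral over A reduces to the sum
  mu(A) = sum_{x in A} f(x) * nu({x}).
Computing each term:
  x1: f(x1) * nu(x1) = 3/4 * 1/2 = 3/8.
  x2: f(x2) * nu(x2) = 1 * 6 = 6.
  x3: f(x3) * nu(x3) = 2 * 1 = 2.
  x4: f(x4) * nu(x4) = 2 * 2 = 4.
  x5: f(x5) * nu(x5) = 1 * 1 = 1.
Summing: mu(A) = 3/8 + 6 + 2 + 4 + 1 = 107/8.

107/8


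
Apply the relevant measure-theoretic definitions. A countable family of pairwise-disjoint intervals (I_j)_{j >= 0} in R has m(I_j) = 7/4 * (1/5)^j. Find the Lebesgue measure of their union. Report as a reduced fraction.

By countable additivity of the Lebesgue measure on pairwise disjoint measurable sets,
  m(union_{j >= 0} I_j) = sum_{j >= 0} m(I_j) = sum_{j >= 0} a * r^j,
  with a = 7/4 and r = 1/5.
Since 0 < r = 1/5 < 1, the geometric series converges:
  sum_{j >= 0} a * r^j = a / (1 - r).
  = 7/4 / (1 - 1/5)
  = 7/4 / (4/5)
  = 35/16.

35/16


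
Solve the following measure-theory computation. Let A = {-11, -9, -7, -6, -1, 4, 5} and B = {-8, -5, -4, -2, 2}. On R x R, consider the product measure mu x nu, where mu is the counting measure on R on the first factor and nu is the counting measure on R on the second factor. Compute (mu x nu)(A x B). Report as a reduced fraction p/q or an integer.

For a measurable rectangle A x B, the product measure satisfies
  (mu x nu)(A x B) = mu(A) * nu(B).
  mu(A) = 7.
  nu(B) = 5.
  (mu x nu)(A x B) = 7 * 5 = 35.

35


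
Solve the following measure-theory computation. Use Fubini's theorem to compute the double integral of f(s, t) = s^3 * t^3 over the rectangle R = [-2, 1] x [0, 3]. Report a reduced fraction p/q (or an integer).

f(s, t) is a tensor product of a function of s and a function of t, and both factors are bounded continuous (hence Lebesgue integrable) on the rectangle, so Fubini's theorem applies:
  integral_R f d(m x m) = (integral_a1^b1 s^3 ds) * (integral_a2^b2 t^3 dt).
Inner integral in s: integral_{-2}^{1} s^3 ds = (1^4 - (-2)^4)/4
  = -15/4.
Inner integral in t: integral_{0}^{3} t^3 dt = (3^4 - 0^4)/4
  = 81/4.
Product: (-15/4) * (81/4) = -1215/16.

-1215/16


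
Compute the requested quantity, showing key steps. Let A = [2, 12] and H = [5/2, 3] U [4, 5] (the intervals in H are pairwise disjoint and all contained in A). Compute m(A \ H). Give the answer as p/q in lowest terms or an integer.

The ambient interval has length m(A) = 12 - 2 = 10.
Since the holes are disjoint and sit inside A, by finite additivity
  m(H) = sum_i (b_i - a_i), and m(A \ H) = m(A) - m(H).
Computing the hole measures:
  m(H_1) = 3 - 5/2 = 1/2.
  m(H_2) = 5 - 4 = 1.
Summed: m(H) = 1/2 + 1 = 3/2.
So m(A \ H) = 10 - 3/2 = 17/2.

17/2


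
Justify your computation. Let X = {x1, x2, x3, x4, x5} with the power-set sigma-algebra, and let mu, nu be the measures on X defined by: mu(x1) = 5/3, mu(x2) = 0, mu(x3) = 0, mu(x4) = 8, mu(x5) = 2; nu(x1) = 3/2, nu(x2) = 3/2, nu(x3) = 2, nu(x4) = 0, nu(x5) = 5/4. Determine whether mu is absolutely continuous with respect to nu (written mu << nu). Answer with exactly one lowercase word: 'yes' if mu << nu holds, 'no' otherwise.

mu << nu means: every nu-null measurable set is also mu-null; equivalently, for every atom x, if nu({x}) = 0 then mu({x}) = 0.
Checking each atom:
  x1: nu = 3/2 > 0 -> no constraint.
  x2: nu = 3/2 > 0 -> no constraint.
  x3: nu = 2 > 0 -> no constraint.
  x4: nu = 0, mu = 8 > 0 -> violates mu << nu.
  x5: nu = 5/4 > 0 -> no constraint.
The atom(s) x4 violate the condition (nu = 0 but mu > 0). Therefore mu is NOT absolutely continuous w.r.t. nu.

no


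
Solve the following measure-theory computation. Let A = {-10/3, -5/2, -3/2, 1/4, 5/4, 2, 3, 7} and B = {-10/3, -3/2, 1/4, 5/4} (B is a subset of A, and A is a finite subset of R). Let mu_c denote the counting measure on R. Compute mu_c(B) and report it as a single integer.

Counting measure assigns mu_c(E) = |E| (number of elements) when E is finite.
B has 4 element(s), so mu_c(B) = 4.

4


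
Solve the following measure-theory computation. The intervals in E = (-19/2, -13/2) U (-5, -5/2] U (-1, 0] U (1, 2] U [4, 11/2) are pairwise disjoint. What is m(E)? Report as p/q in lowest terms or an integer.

For pairwise disjoint intervals, m(union_i I_i) = sum_i m(I_i),
and m is invariant under swapping open/closed endpoints (single points have measure 0).
So m(E) = sum_i (b_i - a_i).
  I_1 has length -13/2 - (-19/2) = 3.
  I_2 has length -5/2 - (-5) = 5/2.
  I_3 has length 0 - (-1) = 1.
  I_4 has length 2 - 1 = 1.
  I_5 has length 11/2 - 4 = 3/2.
Summing:
  m(E) = 3 + 5/2 + 1 + 1 + 3/2 = 9.

9


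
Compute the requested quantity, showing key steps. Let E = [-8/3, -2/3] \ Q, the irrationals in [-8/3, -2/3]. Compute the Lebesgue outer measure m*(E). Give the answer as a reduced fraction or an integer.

The interval I = [-8/3, -2/3] has m(I) = -2/3 - (-8/3) = 2 (endpoints are measure-zero, so open/closed/half-open agree). Write I = (I cap Q) u (I \ Q). The rationals in I are countable, so m*(I cap Q) = 0 (cover each rational by intervals whose total length is arbitrarily small). By countable subadditivity m*(I) <= m*(I cap Q) + m*(I \ Q), hence m*(I \ Q) >= m(I) = 2. The reverse inequality m*(I \ Q) <= m*(I) = 2 is trivial since (I \ Q) is a subset of I. Therefore m*(I \ Q) = 2.

2


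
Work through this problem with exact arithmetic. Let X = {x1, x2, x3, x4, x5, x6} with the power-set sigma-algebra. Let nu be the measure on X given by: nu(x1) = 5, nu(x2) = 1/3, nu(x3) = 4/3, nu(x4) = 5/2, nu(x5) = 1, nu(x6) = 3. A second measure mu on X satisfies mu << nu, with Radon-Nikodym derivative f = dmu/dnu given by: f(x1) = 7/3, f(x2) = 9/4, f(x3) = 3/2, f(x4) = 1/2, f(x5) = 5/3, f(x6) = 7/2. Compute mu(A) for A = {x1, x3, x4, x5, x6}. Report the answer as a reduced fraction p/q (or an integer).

By the defining property of the Radon-Nikodym derivative, for every measurable set A,
  mu(A) = integral_A f dnu.
Since nu is a discrete measure concentrated on the atoms of X, the integral over A reduces to the sum
  mu(A) = sum_{x in A} f(x) * nu({x}).
Computing each term:
  x1: f(x1) * nu(x1) = 7/3 * 5 = 35/3.
  x3: f(x3) * nu(x3) = 3/2 * 4/3 = 2.
  x4: f(x4) * nu(x4) = 1/2 * 5/2 = 5/4.
  x5: f(x5) * nu(x5) = 5/3 * 1 = 5/3.
  x6: f(x6) * nu(x6) = 7/2 * 3 = 21/2.
Summing: mu(A) = 35/3 + 2 + 5/4 + 5/3 + 21/2 = 325/12.

325/12


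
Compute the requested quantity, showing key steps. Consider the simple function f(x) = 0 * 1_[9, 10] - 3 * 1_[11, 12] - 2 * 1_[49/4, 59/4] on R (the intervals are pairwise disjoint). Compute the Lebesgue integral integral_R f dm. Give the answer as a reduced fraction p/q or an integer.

For a simple function f = sum_i c_i * 1_{A_i} with disjoint A_i,
  integral f dm = sum_i c_i * m(A_i).
Lengths of the A_i:
  m(A_1) = 10 - 9 = 1.
  m(A_2) = 12 - 11 = 1.
  m(A_3) = 59/4 - 49/4 = 5/2.
Contributions c_i * m(A_i):
  (0) * (1) = 0.
  (-3) * (1) = -3.
  (-2) * (5/2) = -5.
Total: 0 - 3 - 5 = -8.

-8


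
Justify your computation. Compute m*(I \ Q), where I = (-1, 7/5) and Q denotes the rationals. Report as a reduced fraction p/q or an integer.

The interval I = (-1, 7/5) has m(I) = 7/5 - (-1) = 12/5 (endpoints are measure-zero, so open/closed/half-open agree). Write I = (I cap Q) u (I \ Q). The rationals in I are countable, so m*(I cap Q) = 0 (cover each rational by intervals whose total length is arbitrarily small). By countable subadditivity m*(I) <= m*(I cap Q) + m*(I \ Q), hence m*(I \ Q) >= m(I) = 12/5. The reverse inequality m*(I \ Q) <= m*(I) = 12/5 is trivial since (I \ Q) is a subset of I. Therefore m*(I \ Q) = 12/5.

12/5


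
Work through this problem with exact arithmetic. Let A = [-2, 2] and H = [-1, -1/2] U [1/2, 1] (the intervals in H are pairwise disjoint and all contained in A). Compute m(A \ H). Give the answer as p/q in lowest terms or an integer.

The ambient interval has length m(A) = 2 - (-2) = 4.
Since the holes are disjoint and sit inside A, by finite additivity
  m(H) = sum_i (b_i - a_i), and m(A \ H) = m(A) - m(H).
Computing the hole measures:
  m(H_1) = -1/2 - (-1) = 1/2.
  m(H_2) = 1 - 1/2 = 1/2.
Summed: m(H) = 1/2 + 1/2 = 1.
So m(A \ H) = 4 - 1 = 3.

3


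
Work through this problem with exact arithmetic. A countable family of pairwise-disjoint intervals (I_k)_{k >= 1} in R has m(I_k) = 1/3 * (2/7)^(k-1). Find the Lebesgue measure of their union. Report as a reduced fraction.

By countable additivity of the Lebesgue measure on pairwise disjoint measurable sets,
  m(union_{k >= 1} I_k) = sum_{k >= 1} m(I_k) = sum_{k >= 1} a * r^(k-1),
  with a = 1/3 and r = 2/7.
Since 0 < r = 2/7 < 1, the geometric series converges:
  sum_{k >= 1} a * r^(k-1) = a / (1 - r).
  = 1/3 / (1 - 2/7)
  = 1/3 / (5/7)
  = 7/15.

7/15


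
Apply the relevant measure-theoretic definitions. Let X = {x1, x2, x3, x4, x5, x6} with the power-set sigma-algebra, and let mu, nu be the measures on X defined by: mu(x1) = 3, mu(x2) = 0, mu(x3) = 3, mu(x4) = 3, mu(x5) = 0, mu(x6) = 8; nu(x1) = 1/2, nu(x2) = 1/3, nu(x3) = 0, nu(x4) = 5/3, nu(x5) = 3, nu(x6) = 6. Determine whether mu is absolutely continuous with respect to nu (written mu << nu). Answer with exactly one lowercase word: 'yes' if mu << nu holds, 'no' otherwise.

mu << nu means: every nu-null measurable set is also mu-null; equivalently, for every atom x, if nu({x}) = 0 then mu({x}) = 0.
Checking each atom:
  x1: nu = 1/2 > 0 -> no constraint.
  x2: nu = 1/3 > 0 -> no constraint.
  x3: nu = 0, mu = 3 > 0 -> violates mu << nu.
  x4: nu = 5/3 > 0 -> no constraint.
  x5: nu = 3 > 0 -> no constraint.
  x6: nu = 6 > 0 -> no constraint.
The atom(s) x3 violate the condition (nu = 0 but mu > 0). Therefore mu is NOT absolutely continuous w.r.t. nu.

no


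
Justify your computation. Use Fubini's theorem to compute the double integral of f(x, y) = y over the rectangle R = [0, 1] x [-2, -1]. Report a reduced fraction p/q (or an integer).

f(x, y) is a tensor product of a function of x and a function of y, and both factors are bounded continuous (hence Lebesgue integrable) on the rectangle, so Fubini's theorem applies:
  integral_R f d(m x m) = (integral_a1^b1 1 dx) * (integral_a2^b2 y dy).
Inner integral in x: integral_{0}^{1} 1 dx = (1^1 - 0^1)/1
  = 1.
Inner integral in y: integral_{-2}^{-1} y dy = ((-1)^2 - (-2)^2)/2
  = -3/2.
Product: (1) * (-3/2) = -3/2.

-3/2


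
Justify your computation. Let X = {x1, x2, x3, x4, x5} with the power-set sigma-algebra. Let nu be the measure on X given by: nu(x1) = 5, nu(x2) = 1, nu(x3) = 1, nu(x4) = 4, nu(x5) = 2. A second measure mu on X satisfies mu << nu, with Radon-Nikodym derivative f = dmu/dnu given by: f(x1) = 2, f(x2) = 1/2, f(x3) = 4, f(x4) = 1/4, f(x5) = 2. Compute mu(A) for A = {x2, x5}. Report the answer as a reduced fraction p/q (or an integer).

By the defining property of the Radon-Nikodym derivative, for every measurable set A,
  mu(A) = integral_A f dnu.
Since nu is a discrete measure concentrated on the atoms of X, the integral over A reduces to the sum
  mu(A) = sum_{x in A} f(x) * nu({x}).
Computing each term:
  x2: f(x2) * nu(x2) = 1/2 * 1 = 1/2.
  x5: f(x5) * nu(x5) = 2 * 2 = 4.
Summing: mu(A) = 1/2 + 4 = 9/2.

9/2


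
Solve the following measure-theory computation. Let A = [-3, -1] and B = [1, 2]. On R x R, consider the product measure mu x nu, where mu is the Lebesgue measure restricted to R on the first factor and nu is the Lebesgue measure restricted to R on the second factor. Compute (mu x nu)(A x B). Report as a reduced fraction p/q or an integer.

For a measurable rectangle A x B, the product measure satisfies
  (mu x nu)(A x B) = mu(A) * nu(B).
  mu(A) = 2.
  nu(B) = 1.
  (mu x nu)(A x B) = 2 * 1 = 2.

2


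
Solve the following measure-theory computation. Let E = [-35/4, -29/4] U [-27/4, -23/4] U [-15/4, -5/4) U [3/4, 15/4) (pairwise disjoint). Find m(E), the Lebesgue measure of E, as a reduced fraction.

For pairwise disjoint intervals, m(union_i I_i) = sum_i m(I_i),
and m is invariant under swapping open/closed endpoints (single points have measure 0).
So m(E) = sum_i (b_i - a_i).
  I_1 has length -29/4 - (-35/4) = 3/2.
  I_2 has length -23/4 - (-27/4) = 1.
  I_3 has length -5/4 - (-15/4) = 5/2.
  I_4 has length 15/4 - 3/4 = 3.
Summing:
  m(E) = 3/2 + 1 + 5/2 + 3 = 8.

8


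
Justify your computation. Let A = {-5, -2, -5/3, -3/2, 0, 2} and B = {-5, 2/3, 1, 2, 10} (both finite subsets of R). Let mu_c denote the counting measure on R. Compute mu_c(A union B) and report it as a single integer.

Counting measure on a finite set equals cardinality. By inclusion-exclusion, |A union B| = |A| + |B| - |A cap B|.
|A| = 6, |B| = 5, |A cap B| = 2.
So mu_c(A union B) = 6 + 5 - 2 = 9.

9


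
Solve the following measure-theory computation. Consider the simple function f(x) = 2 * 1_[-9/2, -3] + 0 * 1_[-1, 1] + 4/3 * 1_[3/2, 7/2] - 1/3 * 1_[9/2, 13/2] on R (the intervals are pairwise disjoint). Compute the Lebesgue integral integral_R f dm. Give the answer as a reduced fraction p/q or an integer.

For a simple function f = sum_i c_i * 1_{A_i} with disjoint A_i,
  integral f dm = sum_i c_i * m(A_i).
Lengths of the A_i:
  m(A_1) = -3 - (-9/2) = 3/2.
  m(A_2) = 1 - (-1) = 2.
  m(A_3) = 7/2 - 3/2 = 2.
  m(A_4) = 13/2 - 9/2 = 2.
Contributions c_i * m(A_i):
  (2) * (3/2) = 3.
  (0) * (2) = 0.
  (4/3) * (2) = 8/3.
  (-1/3) * (2) = -2/3.
Total: 3 + 0 + 8/3 - 2/3 = 5.

5
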